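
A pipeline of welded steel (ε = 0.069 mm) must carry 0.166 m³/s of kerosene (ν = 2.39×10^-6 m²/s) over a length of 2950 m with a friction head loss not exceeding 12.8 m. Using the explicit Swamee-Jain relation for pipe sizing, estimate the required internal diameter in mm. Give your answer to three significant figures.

Swamee-Jain (Type III): D = 0.66·[ε^1.25·(LQ²/(gh_f))^4.75 + ν·Q^9.4·(L/(gh_f))^5.2]^0.04
LQ²/(gh_f) = 0.6474; L/(gh_f) = 23.49
Term 1 = ε^1.25·(…)^4.75 = 7.97×10^-7; Term 2 = ν·Q^9.4·(…)^5.2 = 1.50×10^-6
D = 0.66·(7.97×10^-7 + 1.50×10^-6)^0.04 = 0.3926 m = 393 mm
Check: V = 1.37 m/s, Re = 2.25×10^5, f = 0.01669, h_f = 12.0 m ≈ 12.8 m ✓

D ≈ 393 mm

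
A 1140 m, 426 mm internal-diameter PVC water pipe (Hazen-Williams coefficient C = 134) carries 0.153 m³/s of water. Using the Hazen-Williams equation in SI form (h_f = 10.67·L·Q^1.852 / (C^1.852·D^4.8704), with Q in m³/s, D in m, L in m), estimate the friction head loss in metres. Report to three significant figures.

h_f = 10.67·1140·0.153^1.852 / (134^1.852·0.426^4.8704) = 2.758 m

h_f ≈ 2.76 m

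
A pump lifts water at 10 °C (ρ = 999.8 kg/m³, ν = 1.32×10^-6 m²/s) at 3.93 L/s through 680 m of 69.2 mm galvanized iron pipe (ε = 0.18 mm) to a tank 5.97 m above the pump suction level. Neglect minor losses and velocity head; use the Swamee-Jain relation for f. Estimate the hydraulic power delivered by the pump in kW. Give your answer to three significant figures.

P_hyd ≈ 0.818 kW

V = 4Q/(πD²) = 1.045 m/s; Re = 5.48×10^4; ε/D = 0.00260; f = 0.02790
h_f = f(L/D)V²/2g = 15.26 m
Total head H = z + h_f = 5.97 + 15.26 = 21.23 m
P_hyd = ρgQH = 999.8·9.81·0.00393·21.23 = 0.8182 kW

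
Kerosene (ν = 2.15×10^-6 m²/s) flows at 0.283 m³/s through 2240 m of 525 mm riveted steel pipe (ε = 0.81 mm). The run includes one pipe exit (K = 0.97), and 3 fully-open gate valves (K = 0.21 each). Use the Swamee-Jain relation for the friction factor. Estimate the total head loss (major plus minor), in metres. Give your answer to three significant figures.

H_L ≈ 8.58 m

V = 4Q/(πD²) = 1.307 m/s; V²/2g = 0.08711 m
Re = 3.19×10^5, ε/D = 0.00154 → f = 0.02271 (Swamee-Jain)
Major: h_f = f(L/D)·V²/2g = 0.02271·4267·0.08711 = 8.440 m
Minor: ΣK = 1.60; h_m = ΣK·V²/2g = 0.1394 m
Total H_L = 8.440 + 0.1394 = 8.579 m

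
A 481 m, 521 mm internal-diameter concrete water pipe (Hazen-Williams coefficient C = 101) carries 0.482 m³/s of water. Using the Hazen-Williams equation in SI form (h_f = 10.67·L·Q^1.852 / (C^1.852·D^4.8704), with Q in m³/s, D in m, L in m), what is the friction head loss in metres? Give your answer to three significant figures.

h_f = 10.67·481·0.482^1.852 / (101^1.852·0.521^4.8704) = 6.172 m

h_f ≈ 6.17 m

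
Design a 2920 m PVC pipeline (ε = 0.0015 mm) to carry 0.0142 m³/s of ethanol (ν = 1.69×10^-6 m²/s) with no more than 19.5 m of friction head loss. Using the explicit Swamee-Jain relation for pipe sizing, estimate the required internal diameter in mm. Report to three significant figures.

Swamee-Jain (Type III): D = 0.66·[ε^1.25·(LQ²/(gh_f))^4.75 + ν·Q^9.4·(L/(gh_f))^5.2]^0.04
LQ²/(gh_f) = 0.003078; L/(gh_f) = 15.26
Term 1 = ε^1.25·(…)^4.75 = 6.16×10^-20; Term 2 = ν·Q^9.4·(…)^5.2 = 1.03×10^-17
D = 0.66·(6.16×10^-20 + 1.03×10^-17)^0.04 = 0.1381 m = 138 mm
Check: V = 0.948 m/s, Re = 7.75×10^4, f = 0.01891, h_f = 18.3 m ≈ 19.5 m ✓

D ≈ 138 mm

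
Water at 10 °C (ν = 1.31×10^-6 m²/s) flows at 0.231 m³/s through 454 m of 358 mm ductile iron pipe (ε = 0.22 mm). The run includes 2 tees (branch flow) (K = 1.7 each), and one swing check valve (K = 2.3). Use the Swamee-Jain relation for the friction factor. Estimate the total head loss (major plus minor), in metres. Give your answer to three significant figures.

H_L ≈ 7.76 m

V = 4Q/(πD²) = 2.295 m/s; V²/2g = 0.2684 m
Re = 6.27×10^5, ε/D = 6.15×10^-4 → f = 0.01829 (Swamee-Jain)
Major: h_f = f(L/D)·V²/2g = 0.01829·1268·0.2684 = 6.226 m
Minor: ΣK = 5.70; h_m = ΣK·V²/2g = 1.530 m
Total H_L = 6.226 + 1.530 = 7.756 m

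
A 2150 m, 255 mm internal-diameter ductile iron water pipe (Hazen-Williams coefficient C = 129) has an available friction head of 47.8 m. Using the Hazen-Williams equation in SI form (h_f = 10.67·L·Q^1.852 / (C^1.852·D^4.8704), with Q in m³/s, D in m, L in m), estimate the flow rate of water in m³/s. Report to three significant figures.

Q ≈ 0.127 m³/s

Rearranging: Q = [h_f·C^1.852·D^4.8704 / (10.67·L)]^(1/1.852)
Q = [47.8·129^1.852·0.255^4.8704 / (10.67·2150)]^0.540 = 0.1265 m³/s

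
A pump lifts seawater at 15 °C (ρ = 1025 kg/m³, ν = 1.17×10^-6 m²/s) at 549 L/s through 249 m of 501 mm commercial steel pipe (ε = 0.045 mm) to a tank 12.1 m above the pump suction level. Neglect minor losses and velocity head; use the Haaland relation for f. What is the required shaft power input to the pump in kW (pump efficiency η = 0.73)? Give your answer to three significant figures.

V = 4Q/(πD²) = 2.785 m/s; Re = 1.19×10^6; ε/D = 8.98×10^-5; f = 0.01299
h_f = f(L/D)V²/2g = 2.551 m
Total head H = z + h_f = 12.1 + 2.551 = 14.65 m
P_hyd = ρgQH = 1025·9.81·0.549·14.65 = 80.88 kW
P_shaft = P_hyd/η = 80.88/0.73 = 110.8 kW

P_shaft ≈ 111 kW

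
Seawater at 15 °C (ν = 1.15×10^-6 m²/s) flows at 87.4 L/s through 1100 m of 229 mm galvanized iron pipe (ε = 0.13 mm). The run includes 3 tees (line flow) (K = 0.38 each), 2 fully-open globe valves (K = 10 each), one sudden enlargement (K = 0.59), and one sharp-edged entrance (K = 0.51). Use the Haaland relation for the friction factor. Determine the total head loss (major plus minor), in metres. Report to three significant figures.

V = 4Q/(πD²) = 2.122 m/s; V²/2g = 0.2295 m
Re = 4.23×10^5, ε/D = 5.68×10^-4 → f = 0.01813 (Haaland)
Major: h_f = f(L/D)·V²/2g = 0.01813·4803·0.2295 = 19.98 m
Minor: ΣK = 22.2; h_m = ΣK·V²/2g = 5.104 m
Total H_L = 19.98 + 5.104 = 25.09 m

H_L ≈ 25.1 m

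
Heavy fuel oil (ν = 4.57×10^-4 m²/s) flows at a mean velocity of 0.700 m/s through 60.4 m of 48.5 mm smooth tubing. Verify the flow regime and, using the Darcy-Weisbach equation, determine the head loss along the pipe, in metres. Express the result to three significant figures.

h_f ≈ 26.8 m

Re = VD/ν = 0.700·0.04850/4.57×10^-4 = 74.3 → laminar (Re < 2300)
f = 64/Re = 0.8615
h_f = f(L/D)V²/(2g) = 0.8615·(60.4/0.04850)·0.700²/(2·9.81) = 26.79 m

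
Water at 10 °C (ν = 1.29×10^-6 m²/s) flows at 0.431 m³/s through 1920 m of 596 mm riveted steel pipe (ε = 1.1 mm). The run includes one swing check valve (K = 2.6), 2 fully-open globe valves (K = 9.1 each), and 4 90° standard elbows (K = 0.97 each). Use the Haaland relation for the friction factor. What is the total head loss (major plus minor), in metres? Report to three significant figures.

V = 4Q/(πD²) = 1.545 m/s; V²/2g = 0.1216 m
Re = 7.14×10^5, ε/D = 0.00185 → f = 0.02321 (Haaland)
Major: h_f = f(L/D)·V²/2g = 0.02321·3221·0.1216 = 9.097 m
Minor: ΣK = 24.7; h_m = ΣK·V²/2g = 3.002 m
Total H_L = 9.097 + 3.002 = 12.10 m

H_L ≈ 12.1 m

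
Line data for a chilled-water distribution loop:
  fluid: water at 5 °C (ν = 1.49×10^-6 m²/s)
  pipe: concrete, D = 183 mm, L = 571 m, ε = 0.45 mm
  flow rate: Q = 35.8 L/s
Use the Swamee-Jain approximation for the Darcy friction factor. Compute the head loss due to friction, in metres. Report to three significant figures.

V = 4Q/(πD²) = 4·0.0358/(π·0.183²) = 1.361 m/s
Re = VD/ν = 1.361·0.183/1.49×10^-6 = 1.67×10^5 → turbulent
ε/D = 0.45/183 = 0.00246
Swamee-Jain: f = 0.02587
h_f = f(L/D)V²/(2g) = 0.02587·(571/0.183)·1.361²/(2·9.81) = 7.623 m

h_f ≈ 7.62 m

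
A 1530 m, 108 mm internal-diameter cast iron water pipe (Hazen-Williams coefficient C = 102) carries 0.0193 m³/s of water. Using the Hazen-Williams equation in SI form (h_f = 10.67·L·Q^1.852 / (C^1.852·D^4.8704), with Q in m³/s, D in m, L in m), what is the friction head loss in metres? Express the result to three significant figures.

h_f = 10.67·1530·0.0193^1.852 / (102^1.852·0.108^4.8704) = 106.0 m

h_f ≈ 106 m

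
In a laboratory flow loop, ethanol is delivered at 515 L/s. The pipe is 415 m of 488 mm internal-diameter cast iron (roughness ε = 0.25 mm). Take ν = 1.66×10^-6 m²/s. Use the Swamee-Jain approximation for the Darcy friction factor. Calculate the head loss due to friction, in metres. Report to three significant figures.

h_f ≈ 5.75 m

V = 4Q/(πD²) = 4·0.515/(π·0.488²) = 2.753 m/s
Re = VD/ν = 2.753·0.488/1.66×10^-6 = 8.09×10^5 → turbulent
ε/D = 0.25/488 = 5.12×10^-4
Swamee-Jain: f = 0.01750
h_f = f(L/D)V²/(2g) = 0.01750·(415/0.488)·2.753²/(2·9.81) = 5.751 m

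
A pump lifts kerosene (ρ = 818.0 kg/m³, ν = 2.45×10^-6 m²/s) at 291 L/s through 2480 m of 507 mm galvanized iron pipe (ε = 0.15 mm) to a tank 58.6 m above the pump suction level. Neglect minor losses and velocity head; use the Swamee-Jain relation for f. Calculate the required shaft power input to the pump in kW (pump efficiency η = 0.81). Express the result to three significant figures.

V = 4Q/(πD²) = 1.441 m/s; Re = 2.98×10^5; ε/D = 2.96×10^-4; f = 0.01704
h_f = f(L/D)V²/2g = 8.827 m
Total head H = z + h_f = 58.6 + 8.827 = 67.43 m
P_hyd = ρgQH = 818.0·9.81·0.291·67.43 = 157.5 kW
P_shaft = P_hyd/η = 157.5/0.81 = 194.4 kW

P_shaft ≈ 194 kW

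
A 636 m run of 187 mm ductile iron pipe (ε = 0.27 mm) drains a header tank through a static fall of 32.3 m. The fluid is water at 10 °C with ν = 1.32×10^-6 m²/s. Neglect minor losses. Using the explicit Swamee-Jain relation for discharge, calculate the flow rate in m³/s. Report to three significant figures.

Q ≈ 0.0798 m³/s

Swamee-Jain (Type II): Q = -0.965·√(gD⁵h_f/L)·ln[ε/(3.7D) + √(3.17ν²L/(gD³h_f))]
√(gD⁵h_f/L) = √(9.81·0.187⁵·32.3/636) = 0.01067
ε/(3.7D) = 3.90×10^-4; √(3.17ν²L/(gD³h_f)) = 4.12×10^-5
Q = -0.965·0.01067·ln(4.314×10^-4) = 0.07981 m³/s
Check: V = 2.91 m/s, Re = 4.12×10^5, f = 0.02220, h_f = 32.5 m ≈ 32.3 m ✓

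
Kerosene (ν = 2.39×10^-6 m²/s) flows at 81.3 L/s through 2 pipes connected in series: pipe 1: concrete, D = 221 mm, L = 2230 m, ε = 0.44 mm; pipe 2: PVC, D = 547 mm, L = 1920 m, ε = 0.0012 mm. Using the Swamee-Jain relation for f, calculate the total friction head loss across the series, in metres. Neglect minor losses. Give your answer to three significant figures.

H ≈ 57.0 m

Pipe 1: V = 2.119 m/s, Re = 1.96×10^5, ε/D = 0.00199, f = 0.02448, h_1 = f(L/D)V²/2g = 56.55 m
Pipe 2: V = 0.3460 m/s, Re = 7.92×10^4, ε/D = 2.19×10^-6, f = 0.01878, h_2 = f(L/D)V²/2g = 0.4021 m
Series → Q common, losses add: H = Σh = 56.95 m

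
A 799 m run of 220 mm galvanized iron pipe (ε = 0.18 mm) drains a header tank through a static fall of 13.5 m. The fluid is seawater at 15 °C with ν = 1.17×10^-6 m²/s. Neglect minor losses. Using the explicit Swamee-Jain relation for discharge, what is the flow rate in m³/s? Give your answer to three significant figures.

Q ≈ 0.0733 m³/s

Swamee-Jain (Type II): Q = -0.965·√(gD⁵h_f/L)·ln[ε/(3.7D) + √(3.17ν²L/(gD³h_f))]
√(gD⁵h_f/L) = √(9.81·0.220⁵·13.5/799) = 0.009242
ε/(3.7D) = 2.21×10^-4; √(3.17ν²L/(gD³h_f)) = 4.96×10^-5
Q = -0.965·0.009242·ln(2.707×10^-4) = 0.07326 m³/s
Check: V = 1.93 m/s, Re = 3.62×10^5, f = 0.01977, h_f = 13.6 m ≈ 13.5 m ✓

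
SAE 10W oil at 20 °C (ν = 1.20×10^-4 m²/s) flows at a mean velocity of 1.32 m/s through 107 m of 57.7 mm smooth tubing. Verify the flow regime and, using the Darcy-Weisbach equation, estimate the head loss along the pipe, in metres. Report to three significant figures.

Re = VD/ν = 1.32·0.05770/1.20×10^-4 = 635 → laminar (Re < 2300)
f = 64/Re = 0.1008
h_f = f(L/D)V²/(2g) = 0.1008·(107/0.05770)·1.32²/(2·9.81) = 16.61 m

h_f ≈ 16.6 m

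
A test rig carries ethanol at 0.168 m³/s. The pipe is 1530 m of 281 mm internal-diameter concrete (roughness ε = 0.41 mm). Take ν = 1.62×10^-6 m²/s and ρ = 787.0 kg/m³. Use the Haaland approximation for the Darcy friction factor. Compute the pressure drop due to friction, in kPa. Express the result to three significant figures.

V = 4Q/(πD²) = 4·0.168/(π·0.281²) = 2.709 m/s
Re = VD/ν = 2.709·0.281/1.62×10^-6 = 4.70×10^5 → turbulent
ε/D = 0.41/281 = 0.00146
Haaland: f = 0.02204
h_f = f(L/D)V²/(2g) = 0.02204·(1530/0.281)·2.709²/(2·9.81) = 44.89 m
Δp = ρg·h_f = 787.0·9.81·44.89 = 346.6 kPa

Δp ≈ 347 kPa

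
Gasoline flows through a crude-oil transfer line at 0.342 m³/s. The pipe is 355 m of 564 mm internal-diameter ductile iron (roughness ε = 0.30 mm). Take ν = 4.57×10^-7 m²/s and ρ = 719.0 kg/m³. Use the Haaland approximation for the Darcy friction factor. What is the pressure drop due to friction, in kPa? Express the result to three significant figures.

V = 4Q/(πD²) = 4·0.342/(π·0.564²) = 1.369 m/s
Re = VD/ν = 1.369·0.564/4.57×10^-7 = 1.69×10^6 → turbulent
ε/D = 0.30/564 = 5.32×10^-4
Haaland: f = 0.01722
h_f = f(L/D)V²/(2g) = 0.01722·(355/0.564)·1.369²/(2·9.81) = 1.035 m
Δp = ρg·h_f = 719.0·9.81·1.035 = 7.302 kPa

Δp ≈ 7.30 kPa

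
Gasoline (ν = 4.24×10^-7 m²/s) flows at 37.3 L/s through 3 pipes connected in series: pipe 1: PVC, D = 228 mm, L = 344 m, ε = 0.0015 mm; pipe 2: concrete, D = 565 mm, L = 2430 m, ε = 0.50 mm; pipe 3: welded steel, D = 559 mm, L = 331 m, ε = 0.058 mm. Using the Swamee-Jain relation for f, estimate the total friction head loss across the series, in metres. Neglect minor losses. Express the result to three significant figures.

Pipe 1: V = 0.9136 m/s, Re = 4.91×10^5, ε/D = 6.58×10^-6, f = 0.01324, h_1 = f(L/D)V²/2g = 0.8496 m
Pipe 2: V = 0.1488 m/s, Re = 1.98×10^5, ε/D = 8.85×10^-4, f = 0.02074, h_2 = f(L/D)V²/2g = 0.1006 m
Pipe 3: V = 0.1520 m/s, Re = 2.00×10^5, ε/D = 1.04×10^-4, f = 0.01641, h_3 = f(L/D)V²/2g = 0.01144 m
Series → Q common, losses add: H = Σh = 0.9617 m

H ≈ 0.962 m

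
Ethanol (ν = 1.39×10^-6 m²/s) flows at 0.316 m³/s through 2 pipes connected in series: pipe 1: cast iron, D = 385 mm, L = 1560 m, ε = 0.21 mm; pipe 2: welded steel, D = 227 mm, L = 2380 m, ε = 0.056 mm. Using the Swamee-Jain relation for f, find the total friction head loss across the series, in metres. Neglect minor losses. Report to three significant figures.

Pipe 1: V = 2.714 m/s, Re = 7.52×10^5, ε/D = 5.45×10^-4, f = 0.01776, h_1 = f(L/D)V²/2g = 27.02 m
Pipe 2: V = 7.808 m/s, Re = 1.28×10^6, ε/D = 2.47×10^-4, f = 0.01509, h_2 = f(L/D)V²/2g = 491.6 m
Series → Q common, losses add: H = Σh = 518.6 m

H ≈ 519 m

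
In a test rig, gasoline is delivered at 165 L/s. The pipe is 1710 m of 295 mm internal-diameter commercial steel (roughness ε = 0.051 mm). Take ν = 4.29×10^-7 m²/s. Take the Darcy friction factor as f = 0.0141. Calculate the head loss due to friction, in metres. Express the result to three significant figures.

V = 4Q/(πD²) = 4·0.165/(π·0.295²) = 2.414 m/s
h_f = f(L/D)V²/(2g) = 0.01410·(1710/0.295)·2.414²/(2·9.81) = 24.28 m

h_f ≈ 24.3 m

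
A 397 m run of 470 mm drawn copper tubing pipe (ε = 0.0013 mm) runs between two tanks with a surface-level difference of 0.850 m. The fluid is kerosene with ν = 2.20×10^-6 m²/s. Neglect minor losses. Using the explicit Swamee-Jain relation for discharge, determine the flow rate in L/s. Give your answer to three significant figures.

Q ≈ 199 L/s

Swamee-Jain (Type II): Q = -0.965·√(gD⁵h_f/L)·ln[ε/(3.7D) + √(3.17ν²L/(gD³h_f))]
√(gD⁵h_f/L) = √(9.81·0.470⁵·0.850/397) = 0.02195
ε/(3.7D) = 7.48×10^-7; √(3.17ν²L/(gD³h_f)) = 8.39×10^-5
Q = -0.965·0.02195·ln(8.463×10^-5) = 0.1986 m³/s
Check: V = 1.14 m/s, Re = 2.45×10^5, f = 0.01497, h_f = 0.845 m ≈ 0.850 m ✓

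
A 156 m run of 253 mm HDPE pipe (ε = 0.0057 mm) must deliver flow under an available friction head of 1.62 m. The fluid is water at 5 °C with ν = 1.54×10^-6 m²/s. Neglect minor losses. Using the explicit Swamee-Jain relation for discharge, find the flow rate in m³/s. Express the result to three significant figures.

Q ≈ 0.0944 m³/s

Swamee-Jain (Type II): Q = -0.965·√(gD⁵h_f/L)·ln[ε/(3.7D) + √(3.17ν²L/(gD³h_f))]
√(gD⁵h_f/L) = √(9.81·0.253⁵·1.62/156) = 0.01028
ε/(3.7D) = 6.09×10^-6; √(3.17ν²L/(gD³h_f)) = 6.75×10^-5
Q = -0.965·0.01028·ln(7.359×10^-5) = 0.09437 m³/s
Check: V = 1.88 m/s, Re = 3.08×10^5, f = 0.01457, h_f = 1.61 m ≈ 1.62 m ✓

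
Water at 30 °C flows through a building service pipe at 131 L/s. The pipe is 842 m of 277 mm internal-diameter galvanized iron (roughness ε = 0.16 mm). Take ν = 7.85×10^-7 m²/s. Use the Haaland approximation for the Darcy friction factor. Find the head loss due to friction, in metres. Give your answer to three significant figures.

V = 4Q/(πD²) = 4·0.131/(π·0.277²) = 2.174 m/s
Re = VD/ν = 2.174·0.277/7.85×10^-7 = 7.67×10^5 → turbulent
ε/D = 0.16/277 = 5.78×10^-4
Haaland: f = 0.01780
h_f = f(L/D)V²/(2g) = 0.01780·(842/0.277)·2.174²/(2·9.81) = 13.03 m

h_f ≈ 13.0 m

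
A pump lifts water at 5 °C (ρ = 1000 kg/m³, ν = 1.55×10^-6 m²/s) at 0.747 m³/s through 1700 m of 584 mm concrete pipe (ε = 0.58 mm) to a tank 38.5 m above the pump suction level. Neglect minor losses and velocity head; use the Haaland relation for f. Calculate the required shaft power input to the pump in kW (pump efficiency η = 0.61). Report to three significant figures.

V = 4Q/(πD²) = 2.789 m/s; Re = 1.05×10^6; ε/D = 9.93×10^-4; f = 0.01990
h_f = f(L/D)V²/2g = 22.96 m
Total head H = z + h_f = 38.5 + 22.96 = 61.46 m
P_hyd = ρgQH = 1000·9.81·0.747·61.46 = 450.4 kW
P_shaft = P_hyd/η = 450.4/0.61 = 738.3 kW

P_shaft ≈ 738 kW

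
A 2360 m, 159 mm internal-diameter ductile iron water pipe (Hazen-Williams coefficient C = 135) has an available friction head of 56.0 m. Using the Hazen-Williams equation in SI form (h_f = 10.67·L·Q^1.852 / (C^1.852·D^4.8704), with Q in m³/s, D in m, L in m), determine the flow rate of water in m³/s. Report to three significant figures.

Rearranging: Q = [h_f·C^1.852·D^4.8704 / (10.67·L)]^(1/1.852)
Q = [56.0·135^1.852·0.159^4.8704 / (10.67·2360)]^0.540 = 0.03960 m³/s

Q ≈ 0.0396 m³/s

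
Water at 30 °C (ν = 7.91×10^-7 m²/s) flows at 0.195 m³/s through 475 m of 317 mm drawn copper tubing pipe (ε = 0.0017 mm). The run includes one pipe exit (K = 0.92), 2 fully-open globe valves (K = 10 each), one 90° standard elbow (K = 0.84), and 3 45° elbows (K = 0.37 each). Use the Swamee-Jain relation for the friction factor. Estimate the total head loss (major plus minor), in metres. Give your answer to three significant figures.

H_L ≈ 12.6 m

V = 4Q/(πD²) = 2.471 m/s; V²/2g = 0.3111 m
Re = 9.90×10^5, ε/D = 5.36×10^-6 → f = 0.01176 (Swamee-Jain)
Major: h_f = f(L/D)·V²/2g = 0.01176·1498·0.3111 = 5.483 m
Minor: ΣK = 22.9; h_m = ΣK·V²/2g = 7.116 m
Total H_L = 5.483 + 7.116 = 12.60 m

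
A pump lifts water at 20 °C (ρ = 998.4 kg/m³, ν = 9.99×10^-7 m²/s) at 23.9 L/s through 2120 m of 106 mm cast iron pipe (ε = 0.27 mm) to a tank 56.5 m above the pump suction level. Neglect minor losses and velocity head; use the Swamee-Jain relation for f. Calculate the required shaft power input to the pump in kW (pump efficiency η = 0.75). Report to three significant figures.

P_shaft ≈ 77.6 kW

V = 4Q/(πD²) = 2.708 m/s; Re = 2.87×10^5; ε/D = 0.00255; f = 0.02568
h_f = f(L/D)V²/2g = 192.0 m
Total head H = z + h_f = 56.5 + 192.0 = 248.5 m
P_hyd = ρgQH = 998.4·9.81·0.0239·248.5 = 58.18 kW
P_shaft = P_hyd/η = 58.18/0.75 = 77.57 kW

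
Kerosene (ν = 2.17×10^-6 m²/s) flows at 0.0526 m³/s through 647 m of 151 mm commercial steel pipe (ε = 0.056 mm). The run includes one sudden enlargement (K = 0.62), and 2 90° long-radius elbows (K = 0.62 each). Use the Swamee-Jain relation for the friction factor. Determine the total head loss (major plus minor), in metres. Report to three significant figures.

H_L ≈ 35.1 m

V = 4Q/(πD²) = 2.937 m/s; V²/2g = 0.4397 m
Re = 2.04×10^5, ε/D = 3.71×10^-4 → f = 0.01818 (Swamee-Jain)
Major: h_f = f(L/D)·V²/2g = 0.01818·4285·0.4397 = 34.25 m
Minor: ΣK = 1.86; h_m = ΣK·V²/2g = 0.8179 m
Total H_L = 34.25 + 0.8179 = 35.07 m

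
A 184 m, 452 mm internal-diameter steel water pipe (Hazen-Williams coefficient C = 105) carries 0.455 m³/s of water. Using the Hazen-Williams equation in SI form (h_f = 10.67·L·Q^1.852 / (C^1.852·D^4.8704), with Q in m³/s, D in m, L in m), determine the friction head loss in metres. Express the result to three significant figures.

h_f ≈ 3.94 m

h_f = 10.67·184·0.455^1.852 / (105^1.852·0.452^4.8704) = 3.944 m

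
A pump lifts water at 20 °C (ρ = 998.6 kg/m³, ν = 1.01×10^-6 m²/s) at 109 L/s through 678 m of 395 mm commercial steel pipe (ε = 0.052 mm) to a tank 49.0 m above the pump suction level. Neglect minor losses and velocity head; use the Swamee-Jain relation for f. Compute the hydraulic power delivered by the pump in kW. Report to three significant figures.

V = 4Q/(πD²) = 0.8895 m/s; Re = 3.48×10^5; ε/D = 1.32×10^-4; f = 0.01544
h_f = f(L/D)V²/2g = 1.069 m
Total head H = z + h_f = 49.0 + 1.069 = 50.07 m
P_hyd = ρgQH = 998.6·9.81·0.109·50.07 = 53.46 kW

P_hyd ≈ 53.5 kW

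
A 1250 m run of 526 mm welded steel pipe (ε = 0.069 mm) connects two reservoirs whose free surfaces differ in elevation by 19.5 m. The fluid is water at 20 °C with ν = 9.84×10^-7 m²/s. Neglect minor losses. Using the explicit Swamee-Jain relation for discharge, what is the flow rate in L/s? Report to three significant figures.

Q ≈ 755 L/s

Swamee-Jain (Type II): Q = -0.965·√(gD⁵h_f/L)·ln[ε/(3.7D) + √(3.17ν²L/(gD³h_f))]
√(gD⁵h_f/L) = √(9.81·0.526⁵·19.5/1250) = 0.07850
ε/(3.7D) = 3.55×10^-5; √(3.17ν²L/(gD³h_f)) = 1.17×10^-5
Q = -0.965·0.07850·ln(4.719×10^-5) = 0.7546 m³/s
Check: V = 3.47 m/s, Re = 1.86×10^6, f = 0.01343, h_f = 19.6 m ≈ 19.5 m ✓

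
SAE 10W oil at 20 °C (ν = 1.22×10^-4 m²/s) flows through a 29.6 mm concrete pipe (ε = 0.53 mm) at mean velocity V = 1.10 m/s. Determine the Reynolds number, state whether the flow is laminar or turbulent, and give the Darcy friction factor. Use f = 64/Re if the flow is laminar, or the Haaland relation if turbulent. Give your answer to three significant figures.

Re ≈ 267; laminar; f = 64/Re ≈ 0.240

Re = VD/ν = 1.100·0.0296/1.22×10^-4 = 267
Re < 2300 → laminar → f = 64/Re = 0.2398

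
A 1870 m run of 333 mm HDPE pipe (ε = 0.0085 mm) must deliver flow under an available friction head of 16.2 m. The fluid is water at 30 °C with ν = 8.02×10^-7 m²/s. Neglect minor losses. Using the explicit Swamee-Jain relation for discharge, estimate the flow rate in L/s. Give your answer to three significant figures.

Swamee-Jain (Type II): Q = -0.965·√(gD⁵h_f/L)·ln[ε/(3.7D) + √(3.17ν²L/(gD³h_f))]
√(gD⁵h_f/L) = √(9.81·0.333⁵·16.2/1870) = 0.01865
ε/(3.7D) = 6.90×10^-6; √(3.17ν²L/(gD³h_f)) = 2.55×10^-5
Q = -0.965·0.01865·ln(3.239×10^-5) = 0.1861 m³/s
Check: V = 2.14 m/s, Re = 8.87×10^5, f = 0.01240, h_f = 16.2 m ≈ 16.2 m ✓

Q ≈ 186 L/s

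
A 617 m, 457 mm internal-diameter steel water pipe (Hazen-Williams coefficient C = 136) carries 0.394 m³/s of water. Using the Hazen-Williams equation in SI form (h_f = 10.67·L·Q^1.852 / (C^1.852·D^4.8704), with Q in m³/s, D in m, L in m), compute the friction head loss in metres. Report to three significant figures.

h_f = 10.67·617·0.394^1.852 / (136^1.852·0.457^4.8704) = 5.948 m

h_f ≈ 5.95 m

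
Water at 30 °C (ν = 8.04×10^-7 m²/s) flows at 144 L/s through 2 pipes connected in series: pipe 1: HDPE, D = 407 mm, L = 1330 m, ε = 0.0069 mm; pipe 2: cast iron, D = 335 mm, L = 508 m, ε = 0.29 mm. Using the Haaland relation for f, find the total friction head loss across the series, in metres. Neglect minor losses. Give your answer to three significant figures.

Pipe 1: V = 1.107 m/s, Re = 5.60×10^5, ε/D = 1.70×10^-5, f = 0.01302, h_1 = f(L/D)V²/2g = 2.656 m
Pipe 2: V = 1.634 m/s, Re = 6.81×10^5, ε/D = 8.66×10^-4, f = 0.01943, h_2 = f(L/D)V²/2g = 4.009 m
Series → Q common, losses add: H = Σh = 6.664 m

H ≈ 6.66 m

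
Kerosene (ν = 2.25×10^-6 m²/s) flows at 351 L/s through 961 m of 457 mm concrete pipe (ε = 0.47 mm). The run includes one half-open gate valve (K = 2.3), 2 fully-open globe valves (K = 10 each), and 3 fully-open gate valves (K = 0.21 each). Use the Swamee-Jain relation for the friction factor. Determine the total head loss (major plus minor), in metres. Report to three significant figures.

H_L ≈ 15.4 m

V = 4Q/(πD²) = 2.140 m/s; V²/2g = 0.2334 m
Re = 4.35×10^5, ε/D = 0.00103 → f = 0.02057 (Swamee-Jain)
Major: h_f = f(L/D)·V²/2g = 0.02057·2103·0.2334 = 10.09 m
Minor: ΣK = 22.9; h_m = ΣK·V²/2g = 5.351 m
Total H_L = 10.09 + 5.351 = 15.45 m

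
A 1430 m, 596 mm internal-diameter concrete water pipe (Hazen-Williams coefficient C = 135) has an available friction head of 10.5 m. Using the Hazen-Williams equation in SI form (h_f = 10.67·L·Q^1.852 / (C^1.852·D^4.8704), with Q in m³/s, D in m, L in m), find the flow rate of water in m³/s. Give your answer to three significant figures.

Q ≈ 0.679 m³/s

Rearranging: Q = [h_f·C^1.852·D^4.8704 / (10.67·L)]^(1/1.852)
Q = [10.5·135^1.852·0.596^4.8704 / (10.67·1430)]^0.540 = 0.6788 m³/s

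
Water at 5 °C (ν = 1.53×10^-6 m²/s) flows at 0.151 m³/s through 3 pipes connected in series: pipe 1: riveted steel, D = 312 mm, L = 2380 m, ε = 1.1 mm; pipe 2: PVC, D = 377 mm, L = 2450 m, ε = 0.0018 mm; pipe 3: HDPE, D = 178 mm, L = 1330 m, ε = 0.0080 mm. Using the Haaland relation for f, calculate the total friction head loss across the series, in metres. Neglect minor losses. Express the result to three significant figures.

H ≈ 233 m

Pipe 1: V = 1.975 m/s, Re = 4.03×10^5, ε/D = 0.00353, f = 0.02772, h_1 = f(L/D)V²/2g = 42.04 m
Pipe 2: V = 1.353 m/s, Re = 3.33×10^5, ε/D = 4.77×10^-6, f = 0.01410, h_2 = f(L/D)V²/2g = 8.548 m
Pipe 3: V = 6.068 m/s, Re = 7.06×10^5, ε/D = 4.49×10^-5, f = 0.01298, h_3 = f(L/D)V²/2g = 182.0 m
Series → Q common, losses add: H = Σh = 232.5 m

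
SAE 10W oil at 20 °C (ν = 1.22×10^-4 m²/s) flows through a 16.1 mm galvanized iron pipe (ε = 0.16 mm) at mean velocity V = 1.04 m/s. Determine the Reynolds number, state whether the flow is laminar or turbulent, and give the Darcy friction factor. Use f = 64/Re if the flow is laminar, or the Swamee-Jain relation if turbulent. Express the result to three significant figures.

Re ≈ 137; laminar; f = 64/Re ≈ 0.466

Re = VD/ν = 1.040·0.0161/1.22×10^-4 = 137
Re < 2300 → laminar → f = 64/Re = 0.4663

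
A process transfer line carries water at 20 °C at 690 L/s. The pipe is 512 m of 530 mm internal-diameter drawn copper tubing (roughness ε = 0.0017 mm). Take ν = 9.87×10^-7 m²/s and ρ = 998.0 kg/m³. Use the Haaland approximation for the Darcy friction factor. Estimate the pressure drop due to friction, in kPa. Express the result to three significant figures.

V = 4Q/(πD²) = 4·0.690/(π·0.530²) = 3.128 m/s
Re = VD/ν = 3.128·0.530/9.87×10^-7 = 1.68×10^6 → turbulent
ε/D = 0.0017/530 = 3.21×10^-6
Haaland: f = 0.01071
h_f = f(L/D)V²/(2g) = 0.01071·(512/0.530)·3.128²/(2·9.81) = 5.161 m
Δp = ρg·h_f = 998.0·9.81·5.161 = 50.52 kPa

Δp ≈ 50.5 kPa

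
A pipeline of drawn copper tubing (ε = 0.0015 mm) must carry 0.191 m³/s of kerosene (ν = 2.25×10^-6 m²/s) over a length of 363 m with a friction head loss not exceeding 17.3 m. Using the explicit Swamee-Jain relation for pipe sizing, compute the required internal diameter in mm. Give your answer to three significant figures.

D ≈ 247 mm

Swamee-Jain (Type III): D = 0.66·[ε^1.25·(LQ²/(gh_f))^4.75 + ν·Q^9.4·(L/(gh_f))^5.2]^0.04
LQ²/(gh_f) = 0.07803; L/(gh_f) = 2.139
Term 1 = ε^1.25·(…)^4.75 = 2.87×10^-13; Term 2 = ν·Q^9.4·(…)^5.2 = 2.05×10^-11
D = 0.66·(2.87×10^-13 + 2.05×10^-11)^0.04 = 0.2467 m = 247 mm
Check: V = 3.99 m/s, Re = 4.38×10^5, f = 0.01350, h_f = 16.2 m ≈ 17.3 m ✓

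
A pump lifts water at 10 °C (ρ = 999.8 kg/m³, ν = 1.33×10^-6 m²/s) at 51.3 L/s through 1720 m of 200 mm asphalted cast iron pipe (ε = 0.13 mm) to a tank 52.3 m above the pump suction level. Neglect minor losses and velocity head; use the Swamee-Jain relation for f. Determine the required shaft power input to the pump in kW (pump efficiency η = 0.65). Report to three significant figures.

P_shaft ≈ 58.0 kW

V = 4Q/(πD²) = 1.633 m/s; Re = 2.46×10^5; ε/D = 6.50×10^-4; f = 0.01939
h_f = f(L/D)V²/2g = 22.66 m
Total head H = z + h_f = 52.3 + 22.66 = 74.96 m
P_hyd = ρgQH = 999.8·9.81·0.0513·74.96 = 37.72 kW
P_shaft = P_hyd/η = 37.72/0.65 = 58.03 kW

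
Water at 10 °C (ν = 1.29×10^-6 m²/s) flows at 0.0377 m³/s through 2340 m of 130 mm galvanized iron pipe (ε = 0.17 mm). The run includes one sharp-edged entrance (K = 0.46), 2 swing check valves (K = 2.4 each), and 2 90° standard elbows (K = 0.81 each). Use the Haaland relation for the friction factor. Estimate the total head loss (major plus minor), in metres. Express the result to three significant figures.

H_L ≈ 164 m

V = 4Q/(πD²) = 2.840 m/s; V²/2g = 0.4112 m
Re = 2.86×10^5, ε/D = 0.00131 → f = 0.02177 (Haaland)
Major: h_f = f(L/D)·V²/2g = 0.02177·18000·0.4112 = 161.1 m
Minor: ΣK = 6.88; h_m = ΣK·V²/2g = 2.829 m
Total H_L = 161.1 + 2.829 = 163.9 m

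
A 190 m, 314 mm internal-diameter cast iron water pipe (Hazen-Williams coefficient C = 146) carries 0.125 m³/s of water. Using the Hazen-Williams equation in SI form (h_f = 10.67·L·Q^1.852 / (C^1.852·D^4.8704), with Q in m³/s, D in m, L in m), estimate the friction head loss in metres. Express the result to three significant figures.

h_f ≈ 1.19 m

h_f = 10.67·190·0.125^1.852 / (146^1.852·0.314^4.8704) = 1.192 m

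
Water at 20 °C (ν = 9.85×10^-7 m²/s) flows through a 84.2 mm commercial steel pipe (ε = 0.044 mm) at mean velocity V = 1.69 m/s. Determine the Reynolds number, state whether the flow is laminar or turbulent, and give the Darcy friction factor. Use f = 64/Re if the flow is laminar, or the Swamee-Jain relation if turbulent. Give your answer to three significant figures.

Re = VD/ν = 1.690·0.0842/9.85×10^-7 = 1.44×10^5
Re > 4000 → turbulent; ε/D = 5.23×10^-4
Swamee-Jain: f = 0.01966

Re ≈ 1.44×10^5; turbulent; f ≈ 0.0197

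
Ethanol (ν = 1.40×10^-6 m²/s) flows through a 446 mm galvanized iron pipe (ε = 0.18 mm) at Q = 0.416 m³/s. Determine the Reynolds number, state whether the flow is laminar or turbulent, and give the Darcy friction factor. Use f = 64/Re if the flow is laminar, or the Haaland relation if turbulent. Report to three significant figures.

Re ≈ 8.48×10^5; turbulent; f ≈ 0.0166

V = 4Q/(πD²) = 2.663 m/s
Re = VD/ν = 2.663·0.446/1.40×10^-6 = 8.48×10^5
Re > 4000 → turbulent; ε/D = 4.04×10^-4
Haaland: f = 0.01656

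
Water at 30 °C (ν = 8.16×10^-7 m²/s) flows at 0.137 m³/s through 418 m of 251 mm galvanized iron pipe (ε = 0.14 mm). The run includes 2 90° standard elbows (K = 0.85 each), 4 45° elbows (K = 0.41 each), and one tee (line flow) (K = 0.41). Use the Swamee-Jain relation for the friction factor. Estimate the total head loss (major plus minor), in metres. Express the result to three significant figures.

H_L ≈ 13.0 m

V = 4Q/(πD²) = 2.769 m/s; V²/2g = 0.3907 m
Re = 8.52×10^5, ε/D = 5.58×10^-4 → f = 0.01776 (Swamee-Jain)
Major: h_f = f(L/D)·V²/2g = 0.01776·1665·0.3907 = 11.56 m
Minor: ΣK = 3.75; h_m = ΣK·V²/2g = 1.465 m
Total H_L = 11.56 + 1.465 = 13.02 m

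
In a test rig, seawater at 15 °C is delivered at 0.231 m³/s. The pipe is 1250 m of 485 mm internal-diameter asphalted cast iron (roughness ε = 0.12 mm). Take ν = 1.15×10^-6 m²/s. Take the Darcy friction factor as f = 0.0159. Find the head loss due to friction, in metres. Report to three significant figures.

h_f ≈ 3.27 m

V = 4Q/(πD²) = 4·0.231/(π·0.485²) = 1.250 m/s
h_f = f(L/D)V²/(2g) = 0.01590·(1250/0.485)·1.250²/(2·9.81) = 3.265 m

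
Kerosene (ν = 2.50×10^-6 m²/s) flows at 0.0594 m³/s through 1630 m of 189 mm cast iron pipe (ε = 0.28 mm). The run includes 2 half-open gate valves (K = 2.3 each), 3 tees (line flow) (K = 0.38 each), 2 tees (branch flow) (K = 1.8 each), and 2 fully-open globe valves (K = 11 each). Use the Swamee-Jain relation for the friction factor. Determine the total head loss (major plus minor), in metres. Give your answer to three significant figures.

H_L ≈ 52.8 m

V = 4Q/(πD²) = 2.117 m/s; V²/2g = 0.2285 m
Re = 1.60×10^5, ε/D = 0.00148 → f = 0.02317 (Swamee-Jain)
Major: h_f = f(L/D)·V²/2g = 0.02317·8624·0.2285 = 45.66 m
Minor: ΣK = 31.3; h_m = ΣK·V²/2g = 7.161 m
Total H_L = 45.66 + 7.161 = 52.82 m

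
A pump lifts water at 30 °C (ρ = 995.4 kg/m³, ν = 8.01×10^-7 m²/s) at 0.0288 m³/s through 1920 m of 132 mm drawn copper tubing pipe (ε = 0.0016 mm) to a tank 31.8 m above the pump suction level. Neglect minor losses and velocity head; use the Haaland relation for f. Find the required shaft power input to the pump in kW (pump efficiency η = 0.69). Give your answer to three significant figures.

V = 4Q/(πD²) = 2.105 m/s; Re = 3.47×10^5; ε/D = 1.21×10^-5; f = 0.01407
h_f = f(L/D)V²/2g = 46.20 m
Total head H = z + h_f = 31.8 + 46.20 = 78.00 m
P_hyd = ρgQH = 995.4·9.81·0.0288·78.00 = 21.93 kW
P_shaft = P_hyd/η = 21.93/0.69 = 31.79 kW

P_shaft ≈ 31.8 kW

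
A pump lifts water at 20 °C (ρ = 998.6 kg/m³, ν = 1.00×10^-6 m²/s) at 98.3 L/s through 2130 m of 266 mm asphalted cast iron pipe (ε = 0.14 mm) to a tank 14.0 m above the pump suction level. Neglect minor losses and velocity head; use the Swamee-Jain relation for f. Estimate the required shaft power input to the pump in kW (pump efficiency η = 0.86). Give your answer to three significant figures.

V = 4Q/(πD²) = 1.769 m/s; Re = 4.71×10^5; ε/D = 5.26×10^-4; f = 0.01799
h_f = f(L/D)V²/2g = 22.98 m
Total head H = z + h_f = 14.0 + 22.98 = 36.98 m
P_hyd = ρgQH = 998.6·9.81·0.0983·36.98 = 35.61 kW
P_shaft = P_hyd/η = 35.61/0.86 = 41.41 kW

P_shaft ≈ 41.4 kW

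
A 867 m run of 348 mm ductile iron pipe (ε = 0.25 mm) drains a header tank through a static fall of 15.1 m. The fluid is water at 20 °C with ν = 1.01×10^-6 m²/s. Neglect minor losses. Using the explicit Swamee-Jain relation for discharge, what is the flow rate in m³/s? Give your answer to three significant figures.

Q ≈ 0.241 m³/s

Swamee-Jain (Type II): Q = -0.965·√(gD⁵h_f/L)·ln[ε/(3.7D) + √(3.17ν²L/(gD³h_f))]
√(gD⁵h_f/L) = √(9.81·0.348⁵·15.1/867) = 0.02953
ε/(3.7D) = 1.94×10^-4; √(3.17ν²L/(gD³h_f)) = 2.12×10^-5
Q = -0.965·0.02953·ln(2.154×10^-4) = 0.2406 m³/s
Check: V = 2.53 m/s, Re = 8.72×10^5, f = 0.01869, h_f = 15.2 m ≈ 15.1 m ✓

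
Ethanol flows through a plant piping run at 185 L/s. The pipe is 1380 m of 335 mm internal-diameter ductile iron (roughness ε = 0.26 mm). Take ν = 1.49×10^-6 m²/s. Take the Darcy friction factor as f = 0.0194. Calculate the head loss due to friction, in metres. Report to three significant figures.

h_f ≈ 17.9 m

V = 4Q/(πD²) = 4·0.185/(π·0.335²) = 2.099 m/s
h_f = f(L/D)V²/(2g) = 0.01940·(1380/0.335)·2.099²/(2·9.81) = 17.94 m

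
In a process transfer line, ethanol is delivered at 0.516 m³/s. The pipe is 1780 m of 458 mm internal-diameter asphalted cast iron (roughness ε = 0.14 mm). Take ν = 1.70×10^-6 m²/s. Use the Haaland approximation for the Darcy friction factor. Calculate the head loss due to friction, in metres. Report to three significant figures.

h_f ≈ 30.6 m

V = 4Q/(πD²) = 4·0.516/(π·0.458²) = 3.132 m/s
Re = VD/ν = 3.132·0.458/1.70×10^-6 = 8.44×10^5 → turbulent
ε/D = 0.14/458 = 3.06×10^-4
Haaland: f = 0.01576
h_f = f(L/D)V²/(2g) = 0.01576·(1780/0.458)·3.132²/(2·9.81) = 30.62 m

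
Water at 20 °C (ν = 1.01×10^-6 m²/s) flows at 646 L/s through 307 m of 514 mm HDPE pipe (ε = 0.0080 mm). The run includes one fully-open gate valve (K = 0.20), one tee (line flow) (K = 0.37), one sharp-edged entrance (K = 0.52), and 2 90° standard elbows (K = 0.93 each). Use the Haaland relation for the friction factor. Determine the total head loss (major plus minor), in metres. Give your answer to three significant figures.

V = 4Q/(πD²) = 3.113 m/s; V²/2g = 0.4940 m
Re = 1.58×10^6, ε/D = 1.56×10^-5 → f = 0.01113 (Haaland)
Major: h_f = f(L/D)·V²/2g = 0.01113·597.3·0.4940 = 3.285 m
Minor: ΣK = 2.95; h_m = ΣK·V²/2g = 1.457 m
Total H_L = 3.285 + 1.457 = 4.743 m

H_L ≈ 4.74 m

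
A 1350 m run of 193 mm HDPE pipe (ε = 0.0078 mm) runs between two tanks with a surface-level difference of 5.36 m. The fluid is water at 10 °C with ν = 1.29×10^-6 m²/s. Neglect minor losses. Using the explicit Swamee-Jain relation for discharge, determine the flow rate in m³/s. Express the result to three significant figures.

Swamee-Jain (Type II): Q = -0.965·√(gD⁵h_f/L)·ln[ε/(3.7D) + √(3.17ν²L/(gD³h_f))]
√(gD⁵h_f/L) = √(9.81·0.193⁵·5.36/1350) = 0.003230
ε/(3.7D) = 1.09×10^-5; √(3.17ν²L/(gD³h_f)) = 1.37×10^-4
Q = -0.965·0.003230·ln(1.482×10^-4) = 0.02748 m³/s
Check: V = 0.939 m/s, Re = 1.41×10^5, f = 0.01695, h_f = 5.33 m ≈ 5.36 m ✓

Q ≈ 0.0275 m³/s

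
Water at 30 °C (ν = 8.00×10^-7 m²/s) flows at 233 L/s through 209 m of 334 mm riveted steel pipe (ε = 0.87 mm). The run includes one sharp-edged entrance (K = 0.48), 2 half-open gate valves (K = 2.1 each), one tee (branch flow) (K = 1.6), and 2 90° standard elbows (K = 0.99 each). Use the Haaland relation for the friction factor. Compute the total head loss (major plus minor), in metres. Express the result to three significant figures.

V = 4Q/(πD²) = 2.659 m/s; V²/2g = 0.3605 m
Re = 1.11×10^6, ε/D = 0.00260 → f = 0.02533 (Haaland)
Major: h_f = f(L/D)·V²/2g = 0.02533·625.7·0.3605 = 5.713 m
Minor: ΣK = 8.26; h_m = ΣK·V²/2g = 2.977 m
Total H_L = 5.713 + 2.977 = 8.690 m

H_L ≈ 8.69 m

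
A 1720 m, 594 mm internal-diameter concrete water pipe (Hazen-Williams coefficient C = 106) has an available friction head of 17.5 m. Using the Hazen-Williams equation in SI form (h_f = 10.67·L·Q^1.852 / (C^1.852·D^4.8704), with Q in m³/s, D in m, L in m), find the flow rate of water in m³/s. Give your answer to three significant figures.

Rearranging: Q = [h_f·C^1.852·D^4.8704 / (10.67·L)]^(1/1.852)
Q = [17.5·106^1.852·0.594^4.8704 / (10.67·1720)]^0.540 = 0.6301 m³/s

Q ≈ 0.630 m³/s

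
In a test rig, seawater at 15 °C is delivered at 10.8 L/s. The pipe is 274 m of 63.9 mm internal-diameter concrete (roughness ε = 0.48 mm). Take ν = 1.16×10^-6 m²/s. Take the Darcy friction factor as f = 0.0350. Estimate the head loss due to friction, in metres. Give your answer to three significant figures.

V = 4Q/(πD²) = 4·0.0108/(π·0.0639²) = 3.368 m/s
h_f = f(L/D)V²/(2g) = 0.03500·(274/0.0639)·3.368²/(2·9.81) = 86.75 m

h_f ≈ 86.8 m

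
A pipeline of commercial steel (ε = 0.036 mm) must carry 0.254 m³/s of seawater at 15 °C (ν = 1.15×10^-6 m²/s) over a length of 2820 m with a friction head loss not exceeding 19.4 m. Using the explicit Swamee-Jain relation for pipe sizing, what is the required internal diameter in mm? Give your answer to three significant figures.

D ≈ 408 mm

Swamee-Jain (Type III): D = 0.66·[ε^1.25·(LQ²/(gh_f))^4.75 + ν·Q^9.4·(L/(gh_f))^5.2]^0.04
LQ²/(gh_f) = 0.9560; L/(gh_f) = 14.82
Term 1 = ε^1.25·(…)^4.75 = 2.25×10^-6; Term 2 = ν·Q^9.4·(…)^5.2 = 3.58×10^-6
D = 0.66·(2.25×10^-6 + 3.58×10^-6)^0.04 = 0.4076 m = 408 mm
Check: V = 1.95 m/s, Re = 6.90×10^5, f = 0.01382, h_f = 18.5 m ≈ 19.4 m ✓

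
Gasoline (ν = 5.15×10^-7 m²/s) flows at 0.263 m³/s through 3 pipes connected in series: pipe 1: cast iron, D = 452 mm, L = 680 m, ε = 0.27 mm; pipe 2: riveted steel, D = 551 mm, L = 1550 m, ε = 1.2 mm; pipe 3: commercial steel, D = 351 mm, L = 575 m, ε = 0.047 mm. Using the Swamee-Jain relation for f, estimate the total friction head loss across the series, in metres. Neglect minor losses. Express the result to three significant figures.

Pipe 1: V = 1.639 m/s, Re = 1.44×10^6, ε/D = 5.97×10^-4, f = 0.01778, h_1 = f(L/D)V²/2g = 3.663 m
Pipe 2: V = 1.103 m/s, Re = 1.18×10^6, ε/D = 0.00218, f = 0.02417, h_2 = f(L/D)V²/2g = 4.216 m
Pipe 3: V = 2.718 m/s, Re = 1.85×10^6, ε/D = 1.34×10^-4, f = 0.01348, h_3 = f(L/D)V²/2g = 8.313 m
Series → Q common, losses add: H = Σh = 16.19 m

H ≈ 16.2 m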